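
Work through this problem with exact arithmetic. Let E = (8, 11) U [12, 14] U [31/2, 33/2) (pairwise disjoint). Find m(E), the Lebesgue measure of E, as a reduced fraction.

For pairwise disjoint intervals, m(union_i I_i) = sum_i m(I_i),
and m is invariant under swapping open/closed endpoints (single points have measure 0).
So m(E) = sum_i (b_i - a_i).
  I_1 has length 11 - 8 = 3.
  I_2 has length 14 - 12 = 2.
  I_3 has length 33/2 - 31/2 = 1.
Summing:
  m(E) = 3 + 2 + 1 = 6.

6


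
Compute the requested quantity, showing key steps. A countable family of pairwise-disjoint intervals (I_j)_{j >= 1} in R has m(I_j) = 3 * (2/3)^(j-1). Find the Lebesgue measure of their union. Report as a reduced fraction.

By countable additivity of the Lebesgue measure on pairwise disjoint measurable sets,
  m(union_{j >= 1} I_j) = sum_{j >= 1} m(I_j) = sum_{j >= 1} a * r^(j-1),
  with a = 3 and r = 2/3.
Since 0 < r = 2/3 < 1, the geometric series converges:
  sum_{j >= 1} a * r^(j-1) = a / (1 - r).
  = 3 / (1 - 2/3)
  = 3 / (1/3)
  = 9.

9


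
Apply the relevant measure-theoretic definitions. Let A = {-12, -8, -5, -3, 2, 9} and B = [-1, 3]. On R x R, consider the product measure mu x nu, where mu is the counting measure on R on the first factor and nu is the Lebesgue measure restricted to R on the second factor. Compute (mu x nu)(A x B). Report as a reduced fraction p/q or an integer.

For a measurable rectangle A x B, the product measure satisfies
  (mu x nu)(A x B) = mu(A) * nu(B).
  mu(A) = 6.
  nu(B) = 4.
  (mu x nu)(A x B) = 6 * 4 = 24.

24


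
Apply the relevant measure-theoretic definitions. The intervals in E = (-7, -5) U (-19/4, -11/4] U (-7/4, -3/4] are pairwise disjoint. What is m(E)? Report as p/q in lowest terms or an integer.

For pairwise disjoint intervals, m(union_i I_i) = sum_i m(I_i),
and m is invariant under swapping open/closed endpoints (single points have measure 0).
So m(E) = sum_i (b_i - a_i).
  I_1 has length -5 - (-7) = 2.
  I_2 has length -11/4 - (-19/4) = 2.
  I_3 has length -3/4 - (-7/4) = 1.
Summing:
  m(E) = 2 + 2 + 1 = 5.

5


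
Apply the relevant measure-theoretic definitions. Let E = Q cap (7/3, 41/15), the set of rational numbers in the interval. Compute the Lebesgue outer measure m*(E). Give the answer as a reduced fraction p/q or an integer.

Q cap (7/3, 41/15) is countable; list its elements as q_1, q_2, ... . Fix eps > 0 and cover the k-th point by an interval of length eps * 2^(-k). The cover has total length eps * sum_{k>=1} 2^(-k) = eps, so by definition of outer measure m*(Q cap (7/3, 41/15)) <= eps. Since eps was arbitrary and m* >= 0, the outer measure is 0.

0


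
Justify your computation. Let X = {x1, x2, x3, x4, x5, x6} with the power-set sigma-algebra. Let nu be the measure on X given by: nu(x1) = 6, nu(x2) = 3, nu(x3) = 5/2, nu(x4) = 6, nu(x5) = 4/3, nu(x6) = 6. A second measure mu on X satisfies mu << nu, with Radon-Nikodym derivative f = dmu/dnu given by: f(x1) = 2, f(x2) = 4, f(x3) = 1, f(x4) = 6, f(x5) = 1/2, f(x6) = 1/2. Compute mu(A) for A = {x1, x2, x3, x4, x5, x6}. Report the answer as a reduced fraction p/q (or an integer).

By the defining property of the Radon-Nikodym derivative, for every measurable set A,
  mu(A) = integral_A f dnu.
Since nu is a discrete measure concentrated on the atoms of X, the integral over A reduces to the sum
  mu(A) = sum_{x in A} f(x) * nu({x}).
Computing each term:
  x1: f(x1) * nu(x1) = 2 * 6 = 12.
  x2: f(x2) * nu(x2) = 4 * 3 = 12.
  x3: f(x3) * nu(x3) = 1 * 5/2 = 5/2.
  x4: f(x4) * nu(x4) = 6 * 6 = 36.
  x5: f(x5) * nu(x5) = 1/2 * 4/3 = 2/3.
  x6: f(x6) * nu(x6) = 1/2 * 6 = 3.
Summing: mu(A) = 12 + 12 + 5/2 + 36 + 2/3 + 3 = 397/6.

397/6


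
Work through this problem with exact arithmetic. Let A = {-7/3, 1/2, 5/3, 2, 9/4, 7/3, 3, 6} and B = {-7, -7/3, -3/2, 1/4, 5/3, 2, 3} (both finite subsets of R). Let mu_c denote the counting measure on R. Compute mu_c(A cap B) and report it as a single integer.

Counting measure on a finite set equals cardinality. mu_c(A cap B) = |A cap B| (elements appearing in both).
Enumerating the elements of A that also lie in B gives 4 element(s).
So mu_c(A cap B) = 4.

4


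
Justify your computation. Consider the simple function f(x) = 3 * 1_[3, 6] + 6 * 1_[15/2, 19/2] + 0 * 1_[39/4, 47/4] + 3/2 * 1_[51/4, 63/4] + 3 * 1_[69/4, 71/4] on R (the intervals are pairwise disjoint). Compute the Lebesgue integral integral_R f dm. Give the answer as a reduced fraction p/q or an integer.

For a simple function f = sum_i c_i * 1_{A_i} with disjoint A_i,
  integral f dm = sum_i c_i * m(A_i).
Lengths of the A_i:
  m(A_1) = 6 - 3 = 3.
  m(A_2) = 19/2 - 15/2 = 2.
  m(A_3) = 47/4 - 39/4 = 2.
  m(A_4) = 63/4 - 51/4 = 3.
  m(A_5) = 71/4 - 69/4 = 1/2.
Contributions c_i * m(A_i):
  (3) * (3) = 9.
  (6) * (2) = 12.
  (0) * (2) = 0.
  (3/2) * (3) = 9/2.
  (3) * (1/2) = 3/2.
Total: 9 + 12 + 0 + 9/2 + 3/2 = 27.

27


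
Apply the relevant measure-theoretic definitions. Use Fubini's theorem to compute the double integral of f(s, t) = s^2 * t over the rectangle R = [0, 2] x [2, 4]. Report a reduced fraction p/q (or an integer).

f(s, t) is a tensor product of a function of s and a function of t, and both factors are bounded continuous (hence Lebesgue integrable) on the rectangle, so Fubini's theorem applies:
  integral_R f d(m x m) = (integral_a1^b1 s^2 ds) * (integral_a2^b2 t dt).
Inner integral in s: integral_{0}^{2} s^2 ds = (2^3 - 0^3)/3
  = 8/3.
Inner integral in t: integral_{2}^{4} t dt = (4^2 - 2^2)/2
  = 6.
Product: (8/3) * (6) = 16.

16


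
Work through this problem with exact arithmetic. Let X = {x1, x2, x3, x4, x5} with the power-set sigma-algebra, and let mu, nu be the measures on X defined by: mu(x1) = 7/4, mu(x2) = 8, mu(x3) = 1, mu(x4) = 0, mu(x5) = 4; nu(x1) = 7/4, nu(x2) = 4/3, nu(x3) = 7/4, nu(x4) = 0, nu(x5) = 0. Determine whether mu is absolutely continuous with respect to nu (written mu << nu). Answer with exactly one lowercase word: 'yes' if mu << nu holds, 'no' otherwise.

mu << nu means: every nu-null measurable set is also mu-null; equivalently, for every atom x, if nu({x}) = 0 then mu({x}) = 0.
Checking each atom:
  x1: nu = 7/4 > 0 -> no constraint.
  x2: nu = 4/3 > 0 -> no constraint.
  x3: nu = 7/4 > 0 -> no constraint.
  x4: nu = 0, mu = 0 -> consistent with mu << nu.
  x5: nu = 0, mu = 4 > 0 -> violates mu << nu.
The atom(s) x5 violate the condition (nu = 0 but mu > 0). Therefore mu is NOT absolutely continuous w.r.t. nu.

no


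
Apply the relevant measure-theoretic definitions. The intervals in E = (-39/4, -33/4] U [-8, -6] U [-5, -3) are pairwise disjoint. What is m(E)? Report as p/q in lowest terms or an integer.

For pairwise disjoint intervals, m(union_i I_i) = sum_i m(I_i),
and m is invariant under swapping open/closed endpoints (single points have measure 0).
So m(E) = sum_i (b_i - a_i).
  I_1 has length -33/4 - (-39/4) = 3/2.
  I_2 has length -6 - (-8) = 2.
  I_3 has length -3 - (-5) = 2.
Summing:
  m(E) = 3/2 + 2 + 2 = 11/2.

11/2


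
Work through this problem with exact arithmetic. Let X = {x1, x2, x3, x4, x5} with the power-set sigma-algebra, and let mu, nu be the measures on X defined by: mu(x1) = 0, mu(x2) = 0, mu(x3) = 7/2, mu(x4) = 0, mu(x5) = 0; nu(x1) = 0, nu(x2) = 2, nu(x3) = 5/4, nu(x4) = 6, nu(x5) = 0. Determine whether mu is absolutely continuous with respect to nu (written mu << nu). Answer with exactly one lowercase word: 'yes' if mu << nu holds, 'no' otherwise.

mu << nu means: every nu-null measurable set is also mu-null; equivalently, for every atom x, if nu({x}) = 0 then mu({x}) = 0.
Checking each atom:
  x1: nu = 0, mu = 0 -> consistent with mu << nu.
  x2: nu = 2 > 0 -> no constraint.
  x3: nu = 5/4 > 0 -> no constraint.
  x4: nu = 6 > 0 -> no constraint.
  x5: nu = 0, mu = 0 -> consistent with mu << nu.
No atom violates the condition. Therefore mu << nu.

yes


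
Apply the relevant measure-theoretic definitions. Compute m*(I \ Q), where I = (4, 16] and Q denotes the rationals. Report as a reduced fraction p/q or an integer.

The interval I = (4, 16] has m(I) = 16 - 4 = 12 (endpoints are measure-zero, so open/closed/half-open agree). Write I = (I cap Q) u (I \ Q). The rationals in I are countable, so m*(I cap Q) = 0 (cover each rational by intervals whose total length is arbitrarily small). By countable subadditivity m*(I) <= m*(I cap Q) + m*(I \ Q), hence m*(I \ Q) >= m(I) = 12. The reverse inequality m*(I \ Q) <= m*(I) = 12 is trivial since (I \ Q) is a subset of I. Therefore m*(I \ Q) = 12.

12


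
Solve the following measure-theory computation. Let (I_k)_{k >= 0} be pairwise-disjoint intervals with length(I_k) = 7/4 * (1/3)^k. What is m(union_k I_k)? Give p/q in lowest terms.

By countable additivity of the Lebesgue measure on pairwise disjoint measurable sets,
  m(union_{k >= 0} I_k) = sum_{k >= 0} m(I_k) = sum_{k >= 0} a * r^k,
  with a = 7/4 and r = 1/3.
Since 0 < r = 1/3 < 1, the geometric series converges:
  sum_{k >= 0} a * r^k = a / (1 - r).
  = 7/4 / (1 - 1/3)
  = 7/4 / (2/3)
  = 21/8.

21/8


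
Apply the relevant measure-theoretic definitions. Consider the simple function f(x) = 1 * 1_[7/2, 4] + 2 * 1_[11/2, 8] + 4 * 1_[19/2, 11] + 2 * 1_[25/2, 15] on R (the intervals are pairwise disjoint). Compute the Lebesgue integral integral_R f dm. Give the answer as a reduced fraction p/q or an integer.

For a simple function f = sum_i c_i * 1_{A_i} with disjoint A_i,
  integral f dm = sum_i c_i * m(A_i).
Lengths of the A_i:
  m(A_1) = 4 - 7/2 = 1/2.
  m(A_2) = 8 - 11/2 = 5/2.
  m(A_3) = 11 - 19/2 = 3/2.
  m(A_4) = 15 - 25/2 = 5/2.
Contributions c_i * m(A_i):
  (1) * (1/2) = 1/2.
  (2) * (5/2) = 5.
  (4) * (3/2) = 6.
  (2) * (5/2) = 5.
Total: 1/2 + 5 + 6 + 5 = 33/2.

33/2


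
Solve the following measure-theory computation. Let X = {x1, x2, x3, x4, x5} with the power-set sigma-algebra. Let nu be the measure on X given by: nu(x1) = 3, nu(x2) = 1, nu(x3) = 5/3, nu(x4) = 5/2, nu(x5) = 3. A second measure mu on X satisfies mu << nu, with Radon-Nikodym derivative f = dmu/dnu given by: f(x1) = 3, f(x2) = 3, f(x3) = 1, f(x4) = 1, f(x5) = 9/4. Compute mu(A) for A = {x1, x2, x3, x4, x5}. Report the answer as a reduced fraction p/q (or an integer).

By the defining property of the Radon-Nikodym derivative, for every measurable set A,
  mu(A) = integral_A f dnu.
Since nu is a discrete measure concentrated on the atoms of X, the integral over A reduces to the sum
  mu(A) = sum_{x in A} f(x) * nu({x}).
Computing each term:
  x1: f(x1) * nu(x1) = 3 * 3 = 9.
  x2: f(x2) * nu(x2) = 3 * 1 = 3.
  x3: f(x3) * nu(x3) = 1 * 5/3 = 5/3.
  x4: f(x4) * nu(x4) = 1 * 5/2 = 5/2.
  x5: f(x5) * nu(x5) = 9/4 * 3 = 27/4.
Summing: mu(A) = 9 + 3 + 5/3 + 5/2 + 27/4 = 275/12.

275/12


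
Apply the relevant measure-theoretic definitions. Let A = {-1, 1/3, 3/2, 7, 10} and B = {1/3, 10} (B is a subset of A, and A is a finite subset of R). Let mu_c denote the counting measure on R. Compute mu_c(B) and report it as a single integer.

Counting measure assigns mu_c(E) = |E| (number of elements) when E is finite.
B has 2 element(s), so mu_c(B) = 2.

2


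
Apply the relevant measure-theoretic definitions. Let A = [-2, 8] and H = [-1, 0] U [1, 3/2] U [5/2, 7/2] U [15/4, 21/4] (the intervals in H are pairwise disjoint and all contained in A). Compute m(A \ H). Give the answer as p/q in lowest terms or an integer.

The ambient interval has length m(A) = 8 - (-2) = 10.
Since the holes are disjoint and sit inside A, by finite additivity
  m(H) = sum_i (b_i - a_i), and m(A \ H) = m(A) - m(H).
Computing the hole measures:
  m(H_1) = 0 - (-1) = 1.
  m(H_2) = 3/2 - 1 = 1/2.
  m(H_3) = 7/2 - 5/2 = 1.
  m(H_4) = 21/4 - 15/4 = 3/2.
Summed: m(H) = 1 + 1/2 + 1 + 3/2 = 4.
So m(A \ H) = 10 - 4 = 6.

6


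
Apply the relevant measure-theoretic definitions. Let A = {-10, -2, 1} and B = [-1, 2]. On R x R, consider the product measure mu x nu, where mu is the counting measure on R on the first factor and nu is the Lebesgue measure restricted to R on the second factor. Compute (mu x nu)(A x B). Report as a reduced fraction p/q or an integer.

For a measurable rectangle A x B, the product measure satisfies
  (mu x nu)(A x B) = mu(A) * nu(B).
  mu(A) = 3.
  nu(B) = 3.
  (mu x nu)(A x B) = 3 * 3 = 9.

9


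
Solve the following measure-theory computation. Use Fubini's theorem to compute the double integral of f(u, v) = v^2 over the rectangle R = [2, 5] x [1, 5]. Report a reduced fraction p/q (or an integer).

f(u, v) is a tensor product of a function of u and a function of v, and both factors are bounded continuous (hence Lebesgue integrable) on the rectangle, so Fubini's theorem applies:
  integral_R f d(m x m) = (integral_a1^b1 1 du) * (integral_a2^b2 v^2 dv).
Inner integral in u: integral_{2}^{5} 1 du = (5^1 - 2^1)/1
  = 3.
Inner integral in v: integral_{1}^{5} v^2 dv = (5^3 - 1^3)/3
  = 124/3.
Product: (3) * (124/3) = 124.

124


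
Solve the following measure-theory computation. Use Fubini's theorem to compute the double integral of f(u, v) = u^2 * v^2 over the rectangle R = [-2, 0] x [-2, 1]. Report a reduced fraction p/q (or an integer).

f(u, v) is a tensor product of a function of u and a function of v, and both factors are bounded continuous (hence Lebesgue integrable) on the rectangle, so Fubini's theorem applies:
  integral_R f d(m x m) = (integral_a1^b1 u^2 du) * (integral_a2^b2 v^2 dv).
Inner integral in u: integral_{-2}^{0} u^2 du = (0^3 - (-2)^3)/3
  = 8/3.
Inner integral in v: integral_{-2}^{1} v^2 dv = (1^3 - (-2)^3)/3
  = 3.
Product: (8/3) * (3) = 8.

8


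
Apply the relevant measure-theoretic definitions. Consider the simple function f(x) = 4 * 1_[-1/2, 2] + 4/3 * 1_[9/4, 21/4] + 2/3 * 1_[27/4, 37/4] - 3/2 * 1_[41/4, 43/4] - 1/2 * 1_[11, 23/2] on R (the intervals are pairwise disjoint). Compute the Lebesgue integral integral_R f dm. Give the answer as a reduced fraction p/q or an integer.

For a simple function f = sum_i c_i * 1_{A_i} with disjoint A_i,
  integral f dm = sum_i c_i * m(A_i).
Lengths of the A_i:
  m(A_1) = 2 - (-1/2) = 5/2.
  m(A_2) = 21/4 - 9/4 = 3.
  m(A_3) = 37/4 - 27/4 = 5/2.
  m(A_4) = 43/4 - 41/4 = 1/2.
  m(A_5) = 23/2 - 11 = 1/2.
Contributions c_i * m(A_i):
  (4) * (5/2) = 10.
  (4/3) * (3) = 4.
  (2/3) * (5/2) = 5/3.
  (-3/2) * (1/2) = -3/4.
  (-1/2) * (1/2) = -1/4.
Total: 10 + 4 + 5/3 - 3/4 - 1/4 = 44/3.

44/3


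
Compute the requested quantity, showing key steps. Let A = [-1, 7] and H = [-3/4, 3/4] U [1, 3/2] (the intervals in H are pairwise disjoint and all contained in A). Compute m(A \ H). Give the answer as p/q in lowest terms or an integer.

The ambient interval has length m(A) = 7 - (-1) = 8.
Since the holes are disjoint and sit inside A, by finite additivity
  m(H) = sum_i (b_i - a_i), and m(A \ H) = m(A) - m(H).
Computing the hole measures:
  m(H_1) = 3/4 - (-3/4) = 3/2.
  m(H_2) = 3/2 - 1 = 1/2.
Summed: m(H) = 3/2 + 1/2 = 2.
So m(A \ H) = 8 - 2 = 6.

6


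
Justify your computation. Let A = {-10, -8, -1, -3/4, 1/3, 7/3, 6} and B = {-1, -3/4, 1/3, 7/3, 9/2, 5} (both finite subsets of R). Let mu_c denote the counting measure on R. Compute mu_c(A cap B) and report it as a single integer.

Counting measure on a finite set equals cardinality. mu_c(A cap B) = |A cap B| (elements appearing in both).
Enumerating the elements of A that also lie in B gives 4 element(s).
So mu_c(A cap B) = 4.

4


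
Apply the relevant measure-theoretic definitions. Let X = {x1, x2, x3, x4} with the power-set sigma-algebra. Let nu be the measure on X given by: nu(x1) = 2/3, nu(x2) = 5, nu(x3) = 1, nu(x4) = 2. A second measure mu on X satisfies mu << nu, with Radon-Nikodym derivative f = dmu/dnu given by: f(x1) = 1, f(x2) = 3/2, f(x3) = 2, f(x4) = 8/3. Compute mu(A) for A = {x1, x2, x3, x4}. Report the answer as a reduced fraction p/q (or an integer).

By the defining property of the Radon-Nikodym derivative, for every measurable set A,
  mu(A) = integral_A f dnu.
Since nu is a discrete measure concentrated on the atoms of X, the integral over A reduces to the sum
  mu(A) = sum_{x in A} f(x) * nu({x}).
Computing each term:
  x1: f(x1) * nu(x1) = 1 * 2/3 = 2/3.
  x2: f(x2) * nu(x2) = 3/2 * 5 = 15/2.
  x3: f(x3) * nu(x3) = 2 * 1 = 2.
  x4: f(x4) * nu(x4) = 8/3 * 2 = 16/3.
Summing: mu(A) = 2/3 + 15/2 + 2 + 16/3 = 31/2.

31/2


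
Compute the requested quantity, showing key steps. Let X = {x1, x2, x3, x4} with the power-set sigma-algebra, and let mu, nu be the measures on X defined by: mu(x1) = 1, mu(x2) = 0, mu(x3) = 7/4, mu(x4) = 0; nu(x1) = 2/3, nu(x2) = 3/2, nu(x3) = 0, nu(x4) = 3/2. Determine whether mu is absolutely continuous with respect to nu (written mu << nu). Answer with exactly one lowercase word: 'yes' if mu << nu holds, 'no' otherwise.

mu << nu means: every nu-null measurable set is also mu-null; equivalently, for every atom x, if nu({x}) = 0 then mu({x}) = 0.
Checking each atom:
  x1: nu = 2/3 > 0 -> no constraint.
  x2: nu = 3/2 > 0 -> no constraint.
  x3: nu = 0, mu = 7/4 > 0 -> violates mu << nu.
  x4: nu = 3/2 > 0 -> no constraint.
The atom(s) x3 violate the condition (nu = 0 but mu > 0). Therefore mu is NOT absolutely continuous w.r.t. nu.

no


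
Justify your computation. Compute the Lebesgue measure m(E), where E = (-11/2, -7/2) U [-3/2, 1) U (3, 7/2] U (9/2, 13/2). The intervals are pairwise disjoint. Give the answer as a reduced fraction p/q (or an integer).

For pairwise disjoint intervals, m(union_i I_i) = sum_i m(I_i),
and m is invariant under swapping open/closed endpoints (single points have measure 0).
So m(E) = sum_i (b_i - a_i).
  I_1 has length -7/2 - (-11/2) = 2.
  I_2 has length 1 - (-3/2) = 5/2.
  I_3 has length 7/2 - 3 = 1/2.
  I_4 has length 13/2 - 9/2 = 2.
Summing:
  m(E) = 2 + 5/2 + 1/2 + 2 = 7.

7


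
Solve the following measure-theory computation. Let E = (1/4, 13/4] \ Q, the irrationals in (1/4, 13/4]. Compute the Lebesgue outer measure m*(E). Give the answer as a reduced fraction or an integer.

The interval I = (1/4, 13/4] has m(I) = 13/4 - 1/4 = 3 (endpoints are measure-zero, so open/closed/half-open agree). Write I = (I cap Q) u (I \ Q). The rationals in I are countable, so m*(I cap Q) = 0 (cover each rational by intervals whose total length is arbitrarily small). By countable subadditivity m*(I) <= m*(I cap Q) + m*(I \ Q), hence m*(I \ Q) >= m(I) = 3. The reverse inequality m*(I \ Q) <= m*(I) = 3 is trivial since (I \ Q) is a subset of I. Therefore m*(I \ Q) = 3.

3


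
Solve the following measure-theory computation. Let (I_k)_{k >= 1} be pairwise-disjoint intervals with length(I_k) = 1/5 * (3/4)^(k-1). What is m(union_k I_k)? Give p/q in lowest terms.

By countable additivity of the Lebesgue measure on pairwise disjoint measurable sets,
  m(union_{k >= 1} I_k) = sum_{k >= 1} m(I_k) = sum_{k >= 1} a * r^(k-1),
  with a = 1/5 and r = 3/4.
Since 0 < r = 3/4 < 1, the geometric series converges:
  sum_{k >= 1} a * r^(k-1) = a / (1 - r).
  = 1/5 / (1 - 3/4)
  = 1/5 / (1/4)
  = 4/5.

4/5


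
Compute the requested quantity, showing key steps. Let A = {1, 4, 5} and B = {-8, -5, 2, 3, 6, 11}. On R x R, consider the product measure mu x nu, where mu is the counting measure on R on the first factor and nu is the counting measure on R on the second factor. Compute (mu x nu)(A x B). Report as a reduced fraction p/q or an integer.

For a measurable rectangle A x B, the product measure satisfies
  (mu x nu)(A x B) = mu(A) * nu(B).
  mu(A) = 3.
  nu(B) = 6.
  (mu x nu)(A x B) = 3 * 6 = 18.

18


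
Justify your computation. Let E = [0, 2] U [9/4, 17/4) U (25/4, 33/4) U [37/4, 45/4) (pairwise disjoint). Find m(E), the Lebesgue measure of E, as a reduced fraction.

For pairwise disjoint intervals, m(union_i I_i) = sum_i m(I_i),
and m is invariant under swapping open/closed endpoints (single points have measure 0).
So m(E) = sum_i (b_i - a_i).
  I_1 has length 2 - 0 = 2.
  I_2 has length 17/4 - 9/4 = 2.
  I_3 has length 33/4 - 25/4 = 2.
  I_4 has length 45/4 - 37/4 = 2.
Summing:
  m(E) = 2 + 2 + 2 + 2 = 8.

8


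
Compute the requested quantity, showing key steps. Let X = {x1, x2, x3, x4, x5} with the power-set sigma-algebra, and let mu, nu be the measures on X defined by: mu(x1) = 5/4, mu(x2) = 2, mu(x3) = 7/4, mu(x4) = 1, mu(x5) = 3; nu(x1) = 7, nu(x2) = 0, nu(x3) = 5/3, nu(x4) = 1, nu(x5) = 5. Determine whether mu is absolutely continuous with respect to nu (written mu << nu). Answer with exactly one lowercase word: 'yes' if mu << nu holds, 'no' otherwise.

mu << nu means: every nu-null measurable set is also mu-null; equivalently, for every atom x, if nu({x}) = 0 then mu({x}) = 0.
Checking each atom:
  x1: nu = 7 > 0 -> no constraint.
  x2: nu = 0, mu = 2 > 0 -> violates mu << nu.
  x3: nu = 5/3 > 0 -> no constraint.
  x4: nu = 1 > 0 -> no constraint.
  x5: nu = 5 > 0 -> no constraint.
The atom(s) x2 violate the condition (nu = 0 but mu > 0). Therefore mu is NOT absolutely continuous w.r.t. nu.

no


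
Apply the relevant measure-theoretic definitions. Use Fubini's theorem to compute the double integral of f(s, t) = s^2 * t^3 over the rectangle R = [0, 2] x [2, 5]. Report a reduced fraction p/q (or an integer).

f(s, t) is a tensor product of a function of s and a function of t, and both factors are bounded continuous (hence Lebesgue integrable) on the rectangle, so Fubini's theorem applies:
  integral_R f d(m x m) = (integral_a1^b1 s^2 ds) * (integral_a2^b2 t^3 dt).
Inner integral in s: integral_{0}^{2} s^2 ds = (2^3 - 0^3)/3
  = 8/3.
Inner integral in t: integral_{2}^{5} t^3 dt = (5^4 - 2^4)/4
  = 609/4.
Product: (8/3) * (609/4) = 406.

406


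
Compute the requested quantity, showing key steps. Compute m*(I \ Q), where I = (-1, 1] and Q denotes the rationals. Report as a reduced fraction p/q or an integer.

The interval I = (-1, 1] has m(I) = 1 - (-1) = 2 (endpoints are measure-zero, so open/closed/half-open agree). Write I = (I cap Q) u (I \ Q). The rationals in I are countable, so m*(I cap Q) = 0 (cover each rational by intervals whose total length is arbitrarily small). By countable subadditivity m*(I) <= m*(I cap Q) + m*(I \ Q), hence m*(I \ Q) >= m(I) = 2. The reverse inequality m*(I \ Q) <= m*(I) = 2 is trivial since (I \ Q) is a subset of I. Therefore m*(I \ Q) = 2.

2


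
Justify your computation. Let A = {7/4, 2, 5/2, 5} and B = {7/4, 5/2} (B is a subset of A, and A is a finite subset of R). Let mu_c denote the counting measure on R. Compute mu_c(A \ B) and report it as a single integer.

Counting measure assigns mu_c(E) = |E| (number of elements) when E is finite. For B subset A, A \ B is the set of elements of A not in B, so |A \ B| = |A| - |B|.
|A| = 4, |B| = 2, so mu_c(A \ B) = 4 - 2 = 2.

2


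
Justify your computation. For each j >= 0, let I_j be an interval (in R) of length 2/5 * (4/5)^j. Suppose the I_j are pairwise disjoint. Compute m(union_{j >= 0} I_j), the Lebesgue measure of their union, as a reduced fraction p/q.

By countable additivity of the Lebesgue measure on pairwise disjoint measurable sets,
  m(union_{j >= 0} I_j) = sum_{j >= 0} m(I_j) = sum_{j >= 0} a * r^j,
  with a = 2/5 and r = 4/5.
Since 0 < r = 4/5 < 1, the geometric series converges:
  sum_{j >= 0} a * r^j = a / (1 - r).
  = 2/5 / (1 - 4/5)
  = 2/5 / (1/5)
  = 2.

2


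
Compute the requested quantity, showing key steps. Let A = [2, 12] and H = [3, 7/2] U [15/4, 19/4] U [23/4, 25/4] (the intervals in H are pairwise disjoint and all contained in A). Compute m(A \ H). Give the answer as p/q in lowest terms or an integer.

The ambient interval has length m(A) = 12 - 2 = 10.
Since the holes are disjoint and sit inside A, by finite additivity
  m(H) = sum_i (b_i - a_i), and m(A \ H) = m(A) - m(H).
Computing the hole measures:
  m(H_1) = 7/2 - 3 = 1/2.
  m(H_2) = 19/4 - 15/4 = 1.
  m(H_3) = 25/4 - 23/4 = 1/2.
Summed: m(H) = 1/2 + 1 + 1/2 = 2.
So m(A \ H) = 10 - 2 = 8.

8


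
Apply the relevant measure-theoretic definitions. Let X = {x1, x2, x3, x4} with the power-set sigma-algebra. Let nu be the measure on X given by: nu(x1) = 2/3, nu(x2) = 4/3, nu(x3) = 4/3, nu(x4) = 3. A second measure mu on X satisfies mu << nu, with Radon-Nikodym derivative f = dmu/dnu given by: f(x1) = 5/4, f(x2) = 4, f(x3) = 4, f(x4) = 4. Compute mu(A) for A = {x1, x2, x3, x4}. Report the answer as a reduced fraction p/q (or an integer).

By the defining property of the Radon-Nikodym derivative, for every measurable set A,
  mu(A) = integral_A f dnu.
Since nu is a discrete measure concentrated on the atoms of X, the integral over A reduces to the sum
  mu(A) = sum_{x in A} f(x) * nu({x}).
Computing each term:
  x1: f(x1) * nu(x1) = 5/4 * 2/3 = 5/6.
  x2: f(x2) * nu(x2) = 4 * 4/3 = 16/3.
  x3: f(x3) * nu(x3) = 4 * 4/3 = 16/3.
  x4: f(x4) * nu(x4) = 4 * 3 = 12.
Summing: mu(A) = 5/6 + 16/3 + 16/3 + 12 = 47/2.

47/2


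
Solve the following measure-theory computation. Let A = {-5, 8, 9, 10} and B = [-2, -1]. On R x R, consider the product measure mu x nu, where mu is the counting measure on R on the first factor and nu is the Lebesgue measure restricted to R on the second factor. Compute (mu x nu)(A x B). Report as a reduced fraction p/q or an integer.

For a measurable rectangle A x B, the product measure satisfies
  (mu x nu)(A x B) = mu(A) * nu(B).
  mu(A) = 4.
  nu(B) = 1.
  (mu x nu)(A x B) = 4 * 1 = 4.

4


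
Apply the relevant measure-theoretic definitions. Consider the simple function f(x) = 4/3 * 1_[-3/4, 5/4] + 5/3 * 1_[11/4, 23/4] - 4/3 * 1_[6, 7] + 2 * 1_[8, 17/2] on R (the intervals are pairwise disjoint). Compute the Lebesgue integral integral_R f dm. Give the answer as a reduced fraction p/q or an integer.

For a simple function f = sum_i c_i * 1_{A_i} with disjoint A_i,
  integral f dm = sum_i c_i * m(A_i).
Lengths of the A_i:
  m(A_1) = 5/4 - (-3/4) = 2.
  m(A_2) = 23/4 - 11/4 = 3.
  m(A_3) = 7 - 6 = 1.
  m(A_4) = 17/2 - 8 = 1/2.
Contributions c_i * m(A_i):
  (4/3) * (2) = 8/3.
  (5/3) * (3) = 5.
  (-4/3) * (1) = -4/3.
  (2) * (1/2) = 1.
Total: 8/3 + 5 - 4/3 + 1 = 22/3.

22/3


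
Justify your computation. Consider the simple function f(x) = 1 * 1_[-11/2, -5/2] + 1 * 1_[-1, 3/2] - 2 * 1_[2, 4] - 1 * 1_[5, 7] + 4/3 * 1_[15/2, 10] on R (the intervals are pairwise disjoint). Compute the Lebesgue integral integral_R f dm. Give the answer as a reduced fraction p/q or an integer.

For a simple function f = sum_i c_i * 1_{A_i} with disjoint A_i,
  integral f dm = sum_i c_i * m(A_i).
Lengths of the A_i:
  m(A_1) = -5/2 - (-11/2) = 3.
  m(A_2) = 3/2 - (-1) = 5/2.
  m(A_3) = 4 - 2 = 2.
  m(A_4) = 7 - 5 = 2.
  m(A_5) = 10 - 15/2 = 5/2.
Contributions c_i * m(A_i):
  (1) * (3) = 3.
  (1) * (5/2) = 5/2.
  (-2) * (2) = -4.
  (-1) * (2) = -2.
  (4/3) * (5/2) = 10/3.
Total: 3 + 5/2 - 4 - 2 + 10/3 = 17/6.

17/6


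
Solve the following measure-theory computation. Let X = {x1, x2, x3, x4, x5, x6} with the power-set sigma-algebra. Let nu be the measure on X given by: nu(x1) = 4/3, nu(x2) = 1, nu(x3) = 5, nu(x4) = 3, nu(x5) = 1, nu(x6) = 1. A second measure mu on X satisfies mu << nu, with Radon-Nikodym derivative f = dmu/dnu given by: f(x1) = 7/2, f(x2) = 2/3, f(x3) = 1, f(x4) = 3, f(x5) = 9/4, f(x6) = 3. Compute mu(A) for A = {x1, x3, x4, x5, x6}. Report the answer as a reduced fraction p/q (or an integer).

By the defining property of the Radon-Nikodym derivative, for every measurable set A,
  mu(A) = integral_A f dnu.
Since nu is a discrete measure concentrated on the atoms of X, the integral over A reduces to the sum
  mu(A) = sum_{x in A} f(x) * nu({x}).
Computing each term:
  x1: f(x1) * nu(x1) = 7/2 * 4/3 = 14/3.
  x3: f(x3) * nu(x3) = 1 * 5 = 5.
  x4: f(x4) * nu(x4) = 3 * 3 = 9.
  x5: f(x5) * nu(x5) = 9/4 * 1 = 9/4.
  x6: f(x6) * nu(x6) = 3 * 1 = 3.
Summing: mu(A) = 14/3 + 5 + 9 + 9/4 + 3 = 287/12.

287/12


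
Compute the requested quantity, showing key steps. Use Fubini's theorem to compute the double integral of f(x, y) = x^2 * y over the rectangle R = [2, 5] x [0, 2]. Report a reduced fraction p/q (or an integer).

f(x, y) is a tensor product of a function of x and a function of y, and both factors are bounded continuous (hence Lebesgue integrable) on the rectangle, so Fubini's theorem applies:
  integral_R f d(m x m) = (integral_a1^b1 x^2 dx) * (integral_a2^b2 y dy).
Inner integral in x: integral_{2}^{5} x^2 dx = (5^3 - 2^3)/3
  = 39.
Inner integral in y: integral_{0}^{2} y dy = (2^2 - 0^2)/2
  = 2.
Product: (39) * (2) = 78.

78


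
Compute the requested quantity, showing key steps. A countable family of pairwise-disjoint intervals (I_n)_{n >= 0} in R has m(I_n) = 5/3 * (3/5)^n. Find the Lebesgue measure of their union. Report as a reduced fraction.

By countable additivity of the Lebesgue measure on pairwise disjoint measurable sets,
  m(union_{n >= 0} I_n) = sum_{n >= 0} m(I_n) = sum_{n >= 0} a * r^n,
  with a = 5/3 and r = 3/5.
Since 0 < r = 3/5 < 1, the geometric series converges:
  sum_{n >= 0} a * r^n = a / (1 - r).
  = 5/3 / (1 - 3/5)
  = 5/3 / (2/5)
  = 25/6.

25/6


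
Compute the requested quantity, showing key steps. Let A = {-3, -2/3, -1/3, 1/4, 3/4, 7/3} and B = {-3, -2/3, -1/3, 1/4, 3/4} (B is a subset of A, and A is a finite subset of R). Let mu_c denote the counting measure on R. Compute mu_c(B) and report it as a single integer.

Counting measure assigns mu_c(E) = |E| (number of elements) when E is finite.
B has 5 element(s), so mu_c(B) = 5.

5


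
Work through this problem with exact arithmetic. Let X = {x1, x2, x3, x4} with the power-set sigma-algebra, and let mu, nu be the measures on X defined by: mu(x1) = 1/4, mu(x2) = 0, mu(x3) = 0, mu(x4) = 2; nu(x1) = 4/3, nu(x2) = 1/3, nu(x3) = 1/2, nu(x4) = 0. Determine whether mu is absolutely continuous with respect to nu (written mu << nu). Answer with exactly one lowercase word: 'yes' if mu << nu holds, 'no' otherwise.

mu << nu means: every nu-null measurable set is also mu-null; equivalently, for every atom x, if nu({x}) = 0 then mu({x}) = 0.
Checking each atom:
  x1: nu = 4/3 > 0 -> no constraint.
  x2: nu = 1/3 > 0 -> no constraint.
  x3: nu = 1/2 > 0 -> no constraint.
  x4: nu = 0, mu = 2 > 0 -> violates mu << nu.
The atom(s) x4 violate the condition (nu = 0 but mu > 0). Therefore mu is NOT absolutely continuous w.r.t. nu.

no


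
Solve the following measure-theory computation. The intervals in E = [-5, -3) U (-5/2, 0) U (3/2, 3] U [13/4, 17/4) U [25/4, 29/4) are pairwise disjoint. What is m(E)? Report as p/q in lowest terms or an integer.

For pairwise disjoint intervals, m(union_i I_i) = sum_i m(I_i),
and m is invariant under swapping open/closed endpoints (single points have measure 0).
So m(E) = sum_i (b_i - a_i).
  I_1 has length -3 - (-5) = 2.
  I_2 has length 0 - (-5/2) = 5/2.
  I_3 has length 3 - 3/2 = 3/2.
  I_4 has length 17/4 - 13/4 = 1.
  I_5 has length 29/4 - 25/4 = 1.
Summing:
  m(E) = 2 + 5/2 + 3/2 + 1 + 1 = 8.

8


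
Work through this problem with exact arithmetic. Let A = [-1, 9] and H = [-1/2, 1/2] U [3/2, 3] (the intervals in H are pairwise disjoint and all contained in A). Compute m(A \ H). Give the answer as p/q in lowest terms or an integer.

The ambient interval has length m(A) = 9 - (-1) = 10.
Since the holes are disjoint and sit inside A, by finite additivity
  m(H) = sum_i (b_i - a_i), and m(A \ H) = m(A) - m(H).
Computing the hole measures:
  m(H_1) = 1/2 - (-1/2) = 1.
  m(H_2) = 3 - 3/2 = 3/2.
Summed: m(H) = 1 + 3/2 = 5/2.
So m(A \ H) = 10 - 5/2 = 15/2.

15/2


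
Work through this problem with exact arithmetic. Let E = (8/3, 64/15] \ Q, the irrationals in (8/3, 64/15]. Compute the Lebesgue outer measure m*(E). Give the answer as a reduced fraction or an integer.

The interval I = (8/3, 64/15] has m(I) = 64/15 - 8/3 = 8/5 (endpoints are measure-zero, so open/closed/half-open agree). Write I = (I cap Q) u (I \ Q). The rationals in I are countable, so m*(I cap Q) = 0 (cover each rational by intervals whose total length is arbitrarily small). By countable subadditivity m*(I) <= m*(I cap Q) + m*(I \ Q), hence m*(I \ Q) >= m(I) = 8/5. The reverse inequality m*(I \ Q) <= m*(I) = 8/5 is trivial since (I \ Q) is a subset of I. Therefore m*(I \ Q) = 8/5.

8/5


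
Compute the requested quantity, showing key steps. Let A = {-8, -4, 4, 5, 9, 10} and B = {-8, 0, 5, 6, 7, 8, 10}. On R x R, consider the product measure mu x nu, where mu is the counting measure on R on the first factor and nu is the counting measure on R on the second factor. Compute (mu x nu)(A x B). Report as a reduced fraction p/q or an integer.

For a measurable rectangle A x B, the product measure satisfies
  (mu x nu)(A x B) = mu(A) * nu(B).
  mu(A) = 6.
  nu(B) = 7.
  (mu x nu)(A x B) = 6 * 7 = 42.

42


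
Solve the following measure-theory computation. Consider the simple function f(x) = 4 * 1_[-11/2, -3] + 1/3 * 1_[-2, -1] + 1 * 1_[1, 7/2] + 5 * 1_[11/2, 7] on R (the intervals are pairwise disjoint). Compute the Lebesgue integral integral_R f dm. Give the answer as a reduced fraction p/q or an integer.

For a simple function f = sum_i c_i * 1_{A_i} with disjoint A_i,
  integral f dm = sum_i c_i * m(A_i).
Lengths of the A_i:
  m(A_1) = -3 - (-11/2) = 5/2.
  m(A_2) = -1 - (-2) = 1.
  m(A_3) = 7/2 - 1 = 5/2.
  m(A_4) = 7 - 11/2 = 3/2.
Contributions c_i * m(A_i):
  (4) * (5/2) = 10.
  (1/3) * (1) = 1/3.
  (1) * (5/2) = 5/2.
  (5) * (3/2) = 15/2.
Total: 10 + 1/3 + 5/2 + 15/2 = 61/3.

61/3


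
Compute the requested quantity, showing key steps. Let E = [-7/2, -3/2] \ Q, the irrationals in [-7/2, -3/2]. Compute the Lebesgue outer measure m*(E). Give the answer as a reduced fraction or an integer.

The interval I = [-7/2, -3/2] has m(I) = -3/2 - (-7/2) = 2 (endpoints are measure-zero, so open/closed/half-open agree). Write I = (I cap Q) u (I \ Q). The rationals in I are countable, so m*(I cap Q) = 0 (cover each rational by intervals whose total length is arbitrarily small). By countable subadditivity m*(I) <= m*(I cap Q) + m*(I \ Q), hence m*(I \ Q) >= m(I) = 2. The reverse inequality m*(I \ Q) <= m*(I) = 2 is trivial since (I \ Q) is a subset of I. Therefore m*(I \ Q) = 2.

2


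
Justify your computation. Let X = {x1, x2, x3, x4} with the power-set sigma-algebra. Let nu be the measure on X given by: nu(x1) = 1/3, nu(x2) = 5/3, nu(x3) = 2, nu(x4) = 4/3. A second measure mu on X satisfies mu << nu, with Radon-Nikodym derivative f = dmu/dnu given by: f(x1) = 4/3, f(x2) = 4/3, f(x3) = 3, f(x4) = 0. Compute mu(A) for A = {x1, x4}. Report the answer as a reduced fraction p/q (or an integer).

By the defining property of the Radon-Nikodym derivative, for every measurable set A,
  mu(A) = integral_A f dnu.
Since nu is a discrete measure concentrated on the atoms of X, the integral over A reduces to the sum
  mu(A) = sum_{x in A} f(x) * nu({x}).
Computing each term:
  x1: f(x1) * nu(x1) = 4/3 * 1/3 = 4/9.
  x4: f(x4) * nu(x4) = 0 * 4/3 = 0.
Summing: mu(A) = 4/9 + 0 = 4/9.

4/9


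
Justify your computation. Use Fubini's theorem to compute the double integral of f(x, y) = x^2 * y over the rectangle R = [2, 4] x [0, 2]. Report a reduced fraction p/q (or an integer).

f(x, y) is a tensor product of a function of x and a function of y, and both factors are bounded continuous (hence Lebesgue integrable) on the rectangle, so Fubini's theorem applies:
  integral_R f d(m x m) = (integral_a1^b1 x^2 dx) * (integral_a2^b2 y dy).
Inner integral in x: integral_{2}^{4} x^2 dx = (4^3 - 2^3)/3
  = 56/3.
Inner integral in y: integral_{0}^{2} y dy = (2^2 - 0^2)/2
  = 2.
Product: (56/3) * (2) = 112/3.

112/3


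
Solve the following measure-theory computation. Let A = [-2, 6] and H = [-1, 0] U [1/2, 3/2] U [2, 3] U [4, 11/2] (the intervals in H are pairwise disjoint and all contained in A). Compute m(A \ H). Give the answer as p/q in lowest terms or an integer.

The ambient interval has length m(A) = 6 - (-2) = 8.
Since the holes are disjoint and sit inside A, by finite additivity
  m(H) = sum_i (b_i - a_i), and m(A \ H) = m(A) - m(H).
Computing the hole measures:
  m(H_1) = 0 - (-1) = 1.
  m(H_2) = 3/2 - 1/2 = 1.
  m(H_3) = 3 - 2 = 1.
  m(H_4) = 11/2 - 4 = 3/2.
Summed: m(H) = 1 + 1 + 1 + 3/2 = 9/2.
So m(A \ H) = 8 - 9/2 = 7/2.

7/2


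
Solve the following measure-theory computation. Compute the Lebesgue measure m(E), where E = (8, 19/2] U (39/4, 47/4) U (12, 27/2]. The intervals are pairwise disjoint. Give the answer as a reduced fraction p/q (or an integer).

For pairwise disjoint intervals, m(union_i I_i) = sum_i m(I_i),
and m is invariant under swapping open/closed endpoints (single points have measure 0).
So m(E) = sum_i (b_i - a_i).
  I_1 has length 19/2 - 8 = 3/2.
  I_2 has length 47/4 - 39/4 = 2.
  I_3 has length 27/2 - 12 = 3/2.
Summing:
  m(E) = 3/2 + 2 + 3/2 = 5.

5


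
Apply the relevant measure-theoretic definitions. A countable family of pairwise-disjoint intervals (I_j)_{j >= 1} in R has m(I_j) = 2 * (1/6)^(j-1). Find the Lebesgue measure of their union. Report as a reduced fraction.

By countable additivity of the Lebesgue measure on pairwise disjoint measurable sets,
  m(union_{j >= 1} I_j) = sum_{j >= 1} m(I_j) = sum_{j >= 1} a * r^(j-1),
  with a = 2 and r = 1/6.
Since 0 < r = 1/6 < 1, the geometric series converges:
  sum_{j >= 1} a * r^(j-1) = a / (1 - r).
  = 2 / (1 - 1/6)
  = 2 / (5/6)
  = 12/5.

12/5


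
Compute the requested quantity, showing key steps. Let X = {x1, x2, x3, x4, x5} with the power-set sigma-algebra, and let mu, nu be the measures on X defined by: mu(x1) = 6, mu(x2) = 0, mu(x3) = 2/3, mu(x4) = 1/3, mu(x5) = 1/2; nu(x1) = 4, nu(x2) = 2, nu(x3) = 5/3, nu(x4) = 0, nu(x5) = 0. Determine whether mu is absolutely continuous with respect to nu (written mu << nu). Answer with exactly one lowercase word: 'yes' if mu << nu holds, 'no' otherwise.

mu << nu means: every nu-null measurable set is also mu-null; equivalently, for every atom x, if nu({x}) = 0 then mu({x}) = 0.
Checking each atom:
  x1: nu = 4 > 0 -> no constraint.
  x2: nu = 2 > 0 -> no constraint.
  x3: nu = 5/3 > 0 -> no constraint.
  x4: nu = 0, mu = 1/3 > 0 -> violates mu << nu.
  x5: nu = 0, mu = 1/2 > 0 -> violates mu << nu.
The atom(s) x4, x5 violate the condition (nu = 0 but mu > 0). Therefore mu is NOT absolutely continuous w.r.t. nu.

no


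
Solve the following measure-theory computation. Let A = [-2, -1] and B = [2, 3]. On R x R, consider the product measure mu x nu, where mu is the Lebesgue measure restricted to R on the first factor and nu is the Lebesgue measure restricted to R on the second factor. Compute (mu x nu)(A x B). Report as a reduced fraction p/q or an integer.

For a measurable rectangle A x B, the product measure satisfies
  (mu x nu)(A x B) = mu(A) * nu(B).
  mu(A) = 1.
  nu(B) = 1.
  (mu x nu)(A x B) = 1 * 1 = 1.

1


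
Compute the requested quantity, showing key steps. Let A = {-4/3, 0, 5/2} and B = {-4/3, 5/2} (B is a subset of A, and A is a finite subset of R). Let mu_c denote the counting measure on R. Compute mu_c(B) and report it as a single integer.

Counting measure assigns mu_c(E) = |E| (number of elements) when E is finite.
B has 2 element(s), so mu_c(B) = 2.

2


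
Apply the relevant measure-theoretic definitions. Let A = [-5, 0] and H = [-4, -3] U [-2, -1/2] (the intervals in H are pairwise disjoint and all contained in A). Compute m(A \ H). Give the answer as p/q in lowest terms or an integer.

The ambient interval has length m(A) = 0 - (-5) = 5.
Since the holes are disjoint and sit inside A, by finite additivity
  m(H) = sum_i (b_i - a_i), and m(A \ H) = m(A) - m(H).
Computing the hole measures:
  m(H_1) = -3 - (-4) = 1.
  m(H_2) = -1/2 - (-2) = 3/2.
Summed: m(H) = 1 + 3/2 = 5/2.
So m(A \ H) = 5 - 5/2 = 5/2.

5/2


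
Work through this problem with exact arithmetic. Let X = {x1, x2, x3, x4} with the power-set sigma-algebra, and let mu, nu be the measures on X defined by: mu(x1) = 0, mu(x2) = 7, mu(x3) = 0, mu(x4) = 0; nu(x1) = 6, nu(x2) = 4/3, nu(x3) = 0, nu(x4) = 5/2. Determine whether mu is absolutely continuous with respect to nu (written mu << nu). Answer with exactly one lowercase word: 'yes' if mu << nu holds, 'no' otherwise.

mu << nu means: every nu-null measurable set is also mu-null; equivalently, for every atom x, if nu({x}) = 0 then mu({x}) = 0.
Checking each atom:
  x1: nu = 6 > 0 -> no constraint.
  x2: nu = 4/3 > 0 -> no constraint.
  x3: nu = 0, mu = 0 -> consistent with mu << nu.
  x4: nu = 5/2 > 0 -> no constraint.
No atom violates the condition. Therefore mu << nu.

yes
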